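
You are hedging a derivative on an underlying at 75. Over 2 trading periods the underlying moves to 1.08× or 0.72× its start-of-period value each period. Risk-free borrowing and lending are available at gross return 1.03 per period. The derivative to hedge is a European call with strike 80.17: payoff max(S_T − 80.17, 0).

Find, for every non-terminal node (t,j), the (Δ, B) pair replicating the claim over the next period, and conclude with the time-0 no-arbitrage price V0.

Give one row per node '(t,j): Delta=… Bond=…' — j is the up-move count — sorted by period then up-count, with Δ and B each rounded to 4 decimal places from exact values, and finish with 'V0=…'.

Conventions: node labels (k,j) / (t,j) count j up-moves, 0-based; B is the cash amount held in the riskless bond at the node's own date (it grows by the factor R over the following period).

(0,0): Delta=0.2263 Bond=-11.8668
(1,0): Delta=0.0000 Bond=0.0000
(1,1): Delta=0.2507 Bond=-14.1942
V0=5.1093

Since d<R<u, set p* = (R−d)/(u−d) = 0.8611; price each node as the discounted p*-expectation of its children.
Expiry values: V(2,0)=0.0000, V(2,1)=0.0000, V(2,2)=7.3100
Node (1,0) S=54.0000: V=(p*·0.0000+(1−p*)·0.0000)/1.03=0.0000; Δ=(0.0000−0.0000)/(58.3200−38.8800)=0.0000; B=V−Δ·S=0.0000
Node (1,1) S=81.0000: V=(p*·7.3100+(1−p*)·0.0000)/1.03=6.1114; Δ=(7.3100−0.0000)/(87.4800−58.3200)=0.2507; B=V−Δ·S=-14.1942
Node (0,0) S=75.0000: V=(p*·6.1114+(1−p*)·0.0000)/1.03=5.1093; Δ=(6.1114−0.0000)/(81.0000−54.0000)=0.2263; B=V−Δ·S=-11.8668
Sanity check at the root: Δ(0,0)·S0 + B(0,0) reproduces V0 = 5.1093.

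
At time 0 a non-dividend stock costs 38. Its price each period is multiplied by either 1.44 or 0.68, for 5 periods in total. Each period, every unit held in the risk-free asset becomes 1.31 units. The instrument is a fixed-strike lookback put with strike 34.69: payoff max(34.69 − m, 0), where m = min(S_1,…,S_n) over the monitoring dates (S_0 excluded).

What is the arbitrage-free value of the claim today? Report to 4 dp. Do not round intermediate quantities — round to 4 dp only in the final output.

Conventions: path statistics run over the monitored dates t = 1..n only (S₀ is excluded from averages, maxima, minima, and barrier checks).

Under the martingale measure an up-move has probability p* = 0.8289; value the claim as the probability-weighted average of per-path payoffs, discounted 5 periods at R = 1.31.
Enumerate all 2^5 = 32 price paths (U = up ×1.44, D = down ×0.68); each path with k up-moves has probability p*^k·(1−p*)^(5−k).
DDDDD: m=5.5249, payoff=29.1651, prob=0.000146
UDDDD: m=11.6999, payoff=22.9901, prob=0.000710
DUDDD: m=11.6999, payoff=22.9901, prob=0.000710
UUDDD: m=24.7762, payoff=9.9138, prob=0.003439
DDUDD: m=11.6999, payoff=22.9901, prob=0.000710
UDUDD: m=24.7762, payoff=9.9138, prob=0.003439
DUUDD: m=24.7762, payoff=9.9138, prob=0.003439
UUUDD: m=52.4673, payoff=0.0000, prob=0.016666
DDDUD: m=11.6999, payoff=22.9901, prob=0.000710
UDDUD: m=24.7762, payoff=9.9138, prob=0.003439
DUDUD: m=24.7762, payoff=9.9138, prob=0.003439
UUDUD: m=52.4673, payoff=0.0000, prob=0.016666
DDUUD: m=17.5712, payoff=17.1188, prob=0.003439
UDUUD: m=37.2096, payoff=0.0000, prob=0.016666
DUUUD: m=25.8400, payoff=8.8500, prob=0.016666
UUUUD: m=54.7200, payoff=0.0000, prob=0.080768
DDDDU: m=8.1249, payoff=26.5651, prob=0.000710
UDDDU: m=17.2057, payoff=17.4843, prob=0.003439
DUDDU: m=17.2057, payoff=17.4843, prob=0.003439
UUDDU: m=36.4356, payoff=0.0000, prob=0.016666
DDUDU: m=17.2057, payoff=17.4843, prob=0.003439
UDUDU: m=36.4356, payoff=0.0000, prob=0.016666
DUUDU: m=25.8400, payoff=8.8500, prob=0.016666
UUUDU: m=54.7200, payoff=0.0000, prob=0.080768
DDDUU: m=11.9484, payoff=22.7416, prob=0.003439
UDDUU: m=25.3025, payoff=9.3875, prob=0.016666
DUDUU: m=25.3025, payoff=9.3875, prob=0.016666
UUDUU: m=53.5818, payoff=0.0000, prob=0.080768
DDUUU: m=17.5712, payoff=17.1188, prob=0.016666
UDUUU: m=37.2096, payoff=0.0000, prob=0.080768
DUUUU: m=25.8400, payoff=8.8500, prob=0.080768
UUUUU: m=54.7200, payoff=0.0000, prob=0.391413
Price = Σ prob·payoff / R^5 = 2.184333 / 3.857949 = 0.5662

price = 0.5662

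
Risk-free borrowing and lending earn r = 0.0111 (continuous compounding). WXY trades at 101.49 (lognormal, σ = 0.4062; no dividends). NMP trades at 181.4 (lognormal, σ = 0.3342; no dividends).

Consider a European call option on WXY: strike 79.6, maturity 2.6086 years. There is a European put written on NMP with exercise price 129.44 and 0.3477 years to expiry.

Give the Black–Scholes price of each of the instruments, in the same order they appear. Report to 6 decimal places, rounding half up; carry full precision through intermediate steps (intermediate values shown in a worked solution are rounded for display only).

price(WXY call K=79.6) = 36.932323
price(NMP put K=129.44) = 0.507556

[WXY call K=79.6]
σ√T = 0.4062·√2.6086 = 0.656060
d₁ = (ln(S/K) + (r+σ²/2)T) / (σ√T) = (ln(101.49/79.6) + (0.0111+0.4062²/2)·2.6086) / 0.656060 = (0.242946 + 0.244163) / 0.656060 = 0.742476
d₂ = d₁ − σ√T = 0.742476 − 0.656060 = 0.086416
e^{−rT} = 0.971460
N(d₁) = 0.771101,  N(d₂) = 0.534432
price = S·N(d₁) − K·e^{−rT}·N(d₂) = 78.258999 − 41.326676 = 36.932323
[NMP put K=129.44]
σ√T = 0.3342·√0.3477 = 0.197065
d₁ = (ln(S/K) + (r+σ²/2)T) / (σ√T) = (ln(181.4/129.44) + (0.0111+0.3342²/2)·0.3477) / 0.197065 = (0.337487 + 0.023277) / 0.197065 = 1.830687
d₂ = d₁ − σ√T = 1.830687 − 0.197065 = 1.633623
e^{−rT} = 0.996148
N(−d₁) = 0.033574,  N(−d₂) = 0.051169
price = K·e^{−rT}·N(−d₂) − S·N(−d₁) = 6.597810 − 6.090254 = 0.507556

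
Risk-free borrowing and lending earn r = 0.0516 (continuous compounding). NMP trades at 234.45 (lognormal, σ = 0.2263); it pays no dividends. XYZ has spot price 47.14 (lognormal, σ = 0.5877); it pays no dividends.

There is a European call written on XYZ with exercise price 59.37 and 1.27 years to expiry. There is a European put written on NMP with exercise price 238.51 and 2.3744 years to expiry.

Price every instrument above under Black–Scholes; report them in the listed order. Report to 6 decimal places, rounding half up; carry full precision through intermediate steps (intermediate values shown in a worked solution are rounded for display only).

price(XYZ call K=59.37) = 9.493701
price(NMP put K=238.51) = 20.487667

[XYZ call K=59.37]
σ√T = 0.5877·√1.27 = 0.662304
d₁ = (ln(S/K) + (r+σ²/2)T) / (σ√T) = (ln(47.14/59.37) + (0.0516+0.5877²/2)·1.27) / 0.662304 = (-0.230667 + 0.284855) / 0.662304 = 0.081818
d₂ = d₁ − σ√T = 0.081818 − 0.662304 = -0.580486
e^{−rT} = 0.936569
N(d₁) = 0.532604,  N(d₂) = 0.280793
price = S·N(d₁) − K·e^{−rT}·N(d₂) = 25.106963 − 15.613262 = 9.493701
[NMP put K=238.51]
σ√T = 0.2263·√2.3744 = 0.348708
d₁ = (ln(S/K) + (r+σ²/2)T) / (σ√T) = (ln(234.45/238.51) + (0.0516+0.2263²/2)·2.3744) / 0.348708 = (-0.017169 + 0.183318) / 0.348708 = 0.476470
d₂ = d₁ − σ√T = 0.476470 − 0.348708 = 0.127762
e^{−rT} = 0.884689
N(−d₁) = 0.316870,  N(−d₂) = 0.449169
price = K·e^{−rT}·N(−d₂) − S·N(−d₁) = 94.777807 − 74.290140 = 20.487667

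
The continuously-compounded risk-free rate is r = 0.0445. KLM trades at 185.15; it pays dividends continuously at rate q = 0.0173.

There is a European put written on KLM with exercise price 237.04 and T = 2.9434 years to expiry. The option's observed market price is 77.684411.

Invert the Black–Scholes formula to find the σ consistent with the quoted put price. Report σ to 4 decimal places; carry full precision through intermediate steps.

At σ = 0.4731 the Black–Scholes value reproduces the quote:
σ√T = 0.4731·√2.9434 = 0.811666
d₁ = (ln(S/K) + (r−q+σ²/2)T) / (σ√T) = (ln(185.15/237.04) + (0.0445−0.0173+0.4731²/2)·2.9434) / 0.811666 = (-0.247063 + 0.409462) / 0.811666 = 0.200081
d₂ = d₁ − σ√T = 0.200081 − 0.811666 = -0.611585
e^{−rT} = 0.877234
e^{−qT} = 0.950354
N(−d₁) = 0.420709,  N(−d₂) = 0.729594
V = K·e^{−rT}·N(−d₂) − S·e^{−qT}·N(−d₁) = 151.711465 − 74.027053 = 77.684411 (the observed quote) — the price is monotone increasing in volatility, hence this σ is the only solution

sigma = 0.4731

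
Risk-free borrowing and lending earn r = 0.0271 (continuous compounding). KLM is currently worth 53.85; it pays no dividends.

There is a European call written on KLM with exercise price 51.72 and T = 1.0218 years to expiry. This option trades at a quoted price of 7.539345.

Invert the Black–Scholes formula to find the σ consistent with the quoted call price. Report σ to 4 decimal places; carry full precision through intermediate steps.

At σ = 0.2671 the Black–Scholes value reproduces the quote:
σ√T = 0.2671·√1.0218 = 0.269996
d₁ = (ln(S/K) + (r+σ²/2)T) / (σ√T) = (ln(53.85/51.72) + (0.0271+0.2671²/2)·1.0218) / 0.269996 = (0.040358 + 0.064140) / 0.269996 = 0.387034
d₂ = d₁ − σ√T = 0.387034 − 0.269996 = 0.117038
e^{−rT} = 0.972689
N(d₁) = 0.650634,  N(d₂) = 0.546585
V = S·N(d₁) − K·e^{−rT}·N(d₂) = 35.036663 − 27.497318 = 7.539345 (the quoted price), and the Black–Scholes price is strictly increasing in σ, so σ is unique

sigma = 0.2671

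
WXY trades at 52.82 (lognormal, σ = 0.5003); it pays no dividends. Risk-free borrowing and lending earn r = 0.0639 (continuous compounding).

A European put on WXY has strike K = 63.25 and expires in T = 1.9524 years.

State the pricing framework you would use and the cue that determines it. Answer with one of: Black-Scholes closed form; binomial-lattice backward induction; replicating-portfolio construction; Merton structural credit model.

framework: Black-Scholes closed form

Key observation: the instrument is a plain European put (strike 63.25) on a lognormal asset; the exact continuous-time formula applies directly.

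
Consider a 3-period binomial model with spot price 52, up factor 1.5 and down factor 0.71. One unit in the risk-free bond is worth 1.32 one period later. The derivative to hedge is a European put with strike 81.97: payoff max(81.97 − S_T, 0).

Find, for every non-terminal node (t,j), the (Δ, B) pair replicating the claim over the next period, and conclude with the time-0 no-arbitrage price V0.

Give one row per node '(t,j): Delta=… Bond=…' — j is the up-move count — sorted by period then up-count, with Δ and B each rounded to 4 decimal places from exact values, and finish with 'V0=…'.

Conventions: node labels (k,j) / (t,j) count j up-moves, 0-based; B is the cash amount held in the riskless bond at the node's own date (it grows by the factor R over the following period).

Since d<R<u, set p* = (R−d)/(u−d) = 0.7722; price each node as the discounted p*-expectation of its children.
Terminal payoffs: V(3,0)=63.3586, V(3,1)=42.6502, V(3,2)=0.0000, V(3,3)=0.0000
Node (2,0) S=26.2132: V=(p*·42.6502+(1−p*)·63.3586)/1.32=35.8853; Δ=(42.6502−63.3586)/(39.3198−18.6114)=-1.0000; B=V−Δ·S=62.0985
Node (2,1) S=55.3800: V=(p*·0.0000+(1−p*)·42.6502)/1.32=7.3619; Δ=(0.0000−42.6502)/(83.0700−39.3198)=-0.9749; B=V−Δ·S=61.3495
Node (2,2) S=117.0000: V=(p*·0.0000+(1−p*)·0.0000)/1.32=0.0000; Δ=(0.0000−0.0000)/(175.5000−83.0700)=0.0000; B=V−Δ·S=0.0000
Node (1,0) S=36.9200: V=(p*·7.3619+(1−p*)·35.8853)/1.32=10.5007; Δ=(7.3619−35.8853)/(55.3800−26.2132)=-0.9779; B=V−Δ·S=46.6062
Node (1,1) S=78.0000: V=(p*·0.0000+(1−p*)·7.3619)/1.32=1.2708; Δ=(0.0000−7.3619)/(117.0000−55.3800)=-0.1195; B=V−Δ·S=10.5897
Node (0,0) S=52.0000: V=(p*·1.2708+(1−p*)·10.5007)/1.32=2.5559; Δ=(1.2708−10.5007)/(78.0000−36.9200)=-0.2247; B=V−Δ·S=14.2394
As a check, the time-0 holding Δ(0,0)·S0 + B(0,0) comes to 2.5559 — exactly V0.

(0,0): Delta=-0.2247 Bond=14.2394
(1,0): Delta=-0.9779 Bond=46.6062
(1,1): Delta=-0.1195 Bond=10.5897
(2,0): Delta=-1.0000 Bond=62.0985
(2,1): Delta=-0.9749 Bond=61.3495
(2,2): Delta=0.0000 Bond=0.0000
V0=2.5559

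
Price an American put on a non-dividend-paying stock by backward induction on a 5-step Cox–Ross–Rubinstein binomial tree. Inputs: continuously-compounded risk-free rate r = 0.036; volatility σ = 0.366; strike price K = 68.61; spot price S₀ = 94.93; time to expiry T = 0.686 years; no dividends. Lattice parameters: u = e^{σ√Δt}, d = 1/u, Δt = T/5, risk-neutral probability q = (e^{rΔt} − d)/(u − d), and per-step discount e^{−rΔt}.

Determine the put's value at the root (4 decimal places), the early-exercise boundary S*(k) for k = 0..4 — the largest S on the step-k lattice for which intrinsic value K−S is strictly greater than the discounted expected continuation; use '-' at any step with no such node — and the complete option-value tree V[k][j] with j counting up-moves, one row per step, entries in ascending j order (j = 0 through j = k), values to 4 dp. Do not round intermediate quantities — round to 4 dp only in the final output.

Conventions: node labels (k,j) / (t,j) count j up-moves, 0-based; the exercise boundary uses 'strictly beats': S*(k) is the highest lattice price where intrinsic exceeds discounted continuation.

Δt=0.13720  u=1.14519  d=0.87322  q=0.48437  discount=0.99507
step 5 (expiry): payoffs max(K−S,0) = 20.4129 5.4017 0.0000 0.0000 0.0000 0.0000
step 4: (k=4,j=0): S=55.1947, K−S=13.4153, hold=13.0773 ⇒ V=13.4153 exercise | (k=4,j=1): S=72.3853, K−S=0.0000, hold=2.7716 ⇒ V=2.7716 continue | (k=4,j=2): S=94.9300, K−S=0.0000, hold=0.0000 ⇒ V=0.0000 continue | (k=4,j=3): S=124.4963, K−S=0.0000, hold=0.0000 ⇒ V=0.0000 continue | (k=4,j=4): S=163.2713, K−S=0.0000, hold=0.0000 ⇒ V=0.0000 continue  boundary S*=55.1947
step 3: (k=3,j=0): S=63.2083, K−S=5.4017, hold=8.2192 ⇒ V=8.2192 continue | (k=3,j=1): S=82.8947, K−S=0.0000, hold=1.4221 ⇒ V=1.4221 continue | (k=3,j=2): S=108.7126, K−S=0.0000, hold=0.0000 ⇒ V=0.0000 continue | (k=3,j=3): S=142.5716, K−S=0.0000, hold=0.0000 ⇒ V=0.0000 continue  boundary S*=-
step 2: (k=2,j=0): S=72.3853, K−S=0.0000, hold=4.9026 ⇒ V=4.9026 continue | (k=2,j=1): S=94.9300, K−S=0.0000, hold=0.7297 ⇒ V=0.7297 continue | (k=2,j=2): S=124.4963, K−S=0.0000, hold=0.0000 ⇒ V=0.0000 continue  boundary S*=-
step 1: (k=1,j=0): S=82.8947, K−S=0.0000, hold=2.8672 ⇒ V=2.8672 continue | (k=1,j=1): S=108.7126, K−S=0.0000, hold=0.3744 ⇒ V=0.3744 continue  boundary S*=-
step 0: (k=0,j=0): S=94.9300, K−S=0.0000, hold=1.6516 ⇒ V=1.6516 continue  boundary S*=-

price = 1.6516
boundary = - - - - 55.1947
tree:
1.6516
2.8672 0.3744
4.9026 0.7297 0.0000
8.2192 1.4221 0.0000 0.0000
13.4153 2.7716 0.0000 0.0000 0.0000
20.4129 5.4017 0.0000 0.0000 0.0000 0.0000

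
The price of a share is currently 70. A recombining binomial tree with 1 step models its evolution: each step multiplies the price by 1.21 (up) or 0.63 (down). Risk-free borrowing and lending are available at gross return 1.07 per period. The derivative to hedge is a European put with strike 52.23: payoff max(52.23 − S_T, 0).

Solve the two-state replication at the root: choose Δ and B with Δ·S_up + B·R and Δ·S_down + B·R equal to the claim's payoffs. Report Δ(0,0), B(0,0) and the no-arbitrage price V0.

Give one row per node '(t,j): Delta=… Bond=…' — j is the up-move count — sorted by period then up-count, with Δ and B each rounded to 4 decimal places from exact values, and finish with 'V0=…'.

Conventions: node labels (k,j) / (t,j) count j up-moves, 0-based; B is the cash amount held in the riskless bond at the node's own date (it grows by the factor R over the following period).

Arbitrage-free pricing uses the up-move probability p* = (R−d)/(u−d) = 0.7586, discounting each step at R = 1.07.
Terminal payoffs: V(1,0)=8.1300, V(1,1)=0.0000
  t=0,j=0: stock 70.0000 → up 84.7000 (V=0.0000), down 44.1000 (V=8.1300). Price 1.8340; hedge Δ=-0.2002, bond B=15.8513.
Check: Δ(0,0)·S0 + B(0,0) = 1.8340 = V0.

(0,0): Delta=-0.2002 Bond=15.8513
V0=1.8340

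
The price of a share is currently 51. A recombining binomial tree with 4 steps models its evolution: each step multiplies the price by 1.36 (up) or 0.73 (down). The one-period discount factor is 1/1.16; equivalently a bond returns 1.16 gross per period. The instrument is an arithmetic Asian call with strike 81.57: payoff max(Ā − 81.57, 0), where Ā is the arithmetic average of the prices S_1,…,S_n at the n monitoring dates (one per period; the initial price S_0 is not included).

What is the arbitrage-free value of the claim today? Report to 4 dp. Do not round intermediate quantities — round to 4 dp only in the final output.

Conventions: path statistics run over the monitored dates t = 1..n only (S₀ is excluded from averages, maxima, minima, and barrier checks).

price = 5.0274

Risk-neutral up-probability p* = (R−d)/(u−d) = (1.16−0.73)/(1.36−0.73) = 0.6825; the claim prices as the p*-weighted sum of path payoffs discounted by R^4.
Enumerate all 2^4 = 16 price paths (U = up ×1.36, D = down ×0.73); each path with k up-moves has probability p*^k·(1−p*)^(4−k).
DDDD: Ā=24.6827, payoff=0.0000, prob=0.010157
UDDD: Ā=45.9842, payoff=0.0000, prob=0.021837
DUDD: Ā=37.9517, payoff=0.0000, prob=0.021837
UUDD: Ā=70.7046, payoff=0.0000, prob=0.046950
DDUD: Ā=32.0880, payoff=0.0000, prob=0.021837
UDUD: Ā=59.7804, payoff=0.0000, prob=0.046950
DUUD: Ā=51.7479, payoff=0.0000, prob=0.046950
UUUD: Ā=96.4071, payoff=14.8371, prob=0.100942
DDDU: Ā=27.8075, payoff=0.0000, prob=0.021837
UDDU: Ā=51.8057, payoff=0.0000, prob=0.046950
DUDU: Ā=43.7732, payoff=0.0000, prob=0.046950
UUDU: Ā=81.5502, payoff=0.0000, prob=0.100942
DDUU: Ā=37.9095, payoff=0.0000, prob=0.046950
UDUU: Ā=70.6260, payoff=0.0000, prob=0.100942
DUUU: Ā=62.5935, payoff=0.0000, prob=0.100942
UUUU: Ā=116.6125, payoff=35.0425, prob=0.217026
Price = Σ prob·payoff / R^4 = 9.102813 / 1.810639 = 5.0274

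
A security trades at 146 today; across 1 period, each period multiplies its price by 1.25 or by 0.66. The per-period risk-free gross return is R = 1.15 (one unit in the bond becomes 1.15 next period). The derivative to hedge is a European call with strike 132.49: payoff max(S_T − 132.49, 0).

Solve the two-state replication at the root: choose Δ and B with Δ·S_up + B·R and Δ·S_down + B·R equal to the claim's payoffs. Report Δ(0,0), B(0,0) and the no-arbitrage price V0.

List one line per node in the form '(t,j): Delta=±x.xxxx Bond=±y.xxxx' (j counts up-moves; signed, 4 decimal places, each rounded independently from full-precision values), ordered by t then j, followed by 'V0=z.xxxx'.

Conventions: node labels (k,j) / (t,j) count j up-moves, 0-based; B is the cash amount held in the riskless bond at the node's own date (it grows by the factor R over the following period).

(0,0): Delta=0.5806 Bond=-48.6464
V0=36.1163

Under the risk-neutral measure, an up-move has probability p* = (R−d)/(u−d) = 0.8305 and values discount at R = 1.15.
Expiry values: V(1,0)=0.0000, V(1,1)=50.0100
  t=0,j=0: stock 146.0000 → up 182.5000 (V=50.0100), down 96.3600 (V=0.0000). Price 36.1163; hedge Δ=0.5806, bond B=-48.6464.
As a check, the time-0 holding Δ(0,0)·S0 + B(0,0) comes to 36.1163 — exactly V0.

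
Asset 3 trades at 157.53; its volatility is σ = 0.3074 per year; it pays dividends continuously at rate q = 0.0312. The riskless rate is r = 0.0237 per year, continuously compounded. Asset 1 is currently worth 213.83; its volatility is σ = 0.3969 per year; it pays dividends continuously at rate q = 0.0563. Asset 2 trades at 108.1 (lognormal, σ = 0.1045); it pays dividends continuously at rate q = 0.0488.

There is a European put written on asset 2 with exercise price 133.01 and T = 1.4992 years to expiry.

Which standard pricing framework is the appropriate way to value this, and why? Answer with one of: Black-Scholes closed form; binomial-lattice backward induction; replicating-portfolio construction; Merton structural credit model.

Key observation: the strike-133.01 put on asset 2 is European-exercise on a continuously-modelled lognormal underlying, so its value is a single closed-form evaluation.

framework: Black-Scholes closed form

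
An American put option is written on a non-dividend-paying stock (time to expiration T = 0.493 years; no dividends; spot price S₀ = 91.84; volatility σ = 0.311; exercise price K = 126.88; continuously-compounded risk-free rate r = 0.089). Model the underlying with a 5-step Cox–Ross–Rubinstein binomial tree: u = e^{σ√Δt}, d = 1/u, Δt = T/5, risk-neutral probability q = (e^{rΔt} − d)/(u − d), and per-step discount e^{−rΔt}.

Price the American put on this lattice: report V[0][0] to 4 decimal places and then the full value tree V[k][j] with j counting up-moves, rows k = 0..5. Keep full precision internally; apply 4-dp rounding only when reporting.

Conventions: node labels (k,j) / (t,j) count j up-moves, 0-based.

price = 35.0400
tree:
35.0400
43.5847 25.6187
51.3344 35.0400 16.3860
58.3631 43.5847 25.6187 8.1634
64.7379 51.3344 35.0400 15.2310 1.7950
70.5195 58.3631 43.5847 25.6187 3.7777 0.0000

Δt=0.09860, u=1.10258, d=0.90696, q=0.52066, disc=e^(-rΔt)=0.99126
k=5 terminal: V=max(K-S,0) → 70.5195 58.3631 43.5847 25.6187 3.7777 0.0000
k=4: j=0 S=62.1421 intr=64.7379 cont=63.6293 V=64.7379[EX]; j=1 S=75.5456 intr=51.3344 cont=50.2259 V=51.3344[EX]; j=2 S=91.8400 intr=35.0400 cont=33.9314 V=35.0400[EX]; j=3 S=111.6490 intr=15.2310 cont=14.1225 V=15.2310[EX]; j=4 S=135.7306 intr=0.0000 cont=1.7950 V=1.7950[hold]
k=3: j=0 S=68.5169 intr=58.3631 cont=57.2546 V=58.3631[EX]; j=1 S=83.2953 intr=43.5847 cont=42.4762 V=43.5847[EX]; j=2 S=101.2613 intr=25.6187 cont=24.5102 V=25.6187[EX]; j=3 S=123.1023 intr=3.7777 cont=8.1634 V=8.1634[hold]
k=2: j=0 S=75.5456 intr=51.3344 cont=50.2259 V=51.3344[EX]; j=1 S=91.8400 intr=35.0400 cont=33.9314 V=35.0400[EX]; j=2 S=111.6490 intr=15.2310 cont=16.3860 V=16.3860[hold]
k=1: j=0 S=83.2953 intr=43.5847 cont=42.4762 V=43.5847[EX]; j=1 S=101.2613 intr=25.6187 cont=25.1063 V=25.6187[EX]
k=0: j=0 S=91.8400 intr=35.0400 cont=33.9314 V=35.0400[EX]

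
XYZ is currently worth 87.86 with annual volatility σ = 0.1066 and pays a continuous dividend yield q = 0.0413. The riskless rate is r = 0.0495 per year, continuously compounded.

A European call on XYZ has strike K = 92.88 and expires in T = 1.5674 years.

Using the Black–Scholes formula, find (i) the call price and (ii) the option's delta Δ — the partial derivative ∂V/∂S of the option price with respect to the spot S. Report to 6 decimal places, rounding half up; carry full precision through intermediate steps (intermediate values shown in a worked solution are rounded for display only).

price = 2.907161
Δ = 0.374943

σ√T = 0.1066·√1.5674 = 0.133459
d₁ = (ln(S/K) + (r−q+σ²/2)T) / (σ√T) = (ln(87.86/92.88) + (0.0495−0.0413+0.1066²/2)·1.5674) / 0.133459 = (-0.055564 + 0.021758) / 0.133459 = -0.253302
d₂ = d₁ − σ√T = -0.253302 − 0.133459 = -0.386761
e^{−rT} = 0.925347
e^{−qT} = 0.937317
N(d₁) = 0.400017,  N(d₂) = 0.349467
Call price V = S·e^{−qT}·N(d₁) − K·e^{−rT}·N(d₂) = 32.942502 − 30.035342 = 2.907161
Δ = e^{−qT}·N(d₁) = 0.374943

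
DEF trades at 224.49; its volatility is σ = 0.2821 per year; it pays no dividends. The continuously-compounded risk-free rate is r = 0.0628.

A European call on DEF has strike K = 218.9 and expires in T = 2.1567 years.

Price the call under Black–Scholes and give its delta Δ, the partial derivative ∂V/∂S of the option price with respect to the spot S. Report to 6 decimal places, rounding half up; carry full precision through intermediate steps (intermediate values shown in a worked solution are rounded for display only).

σ√T = 0.2821·√2.1567 = 0.414284
d₁ = (ln(S/K) + (r+σ²/2)T) / (σ√T) = (ln(224.49/218.9) + (0.0628+0.2821²/2)·2.1567) / 0.414284 = (0.025216 + 0.221256) / 0.414284 = 0.594936
d₂ = d₁ − σ√T = 0.594936 − 0.414284 = 0.180652
e^{−rT} = 0.873331
N(d₁) = 0.724057,  N(d₂) = 0.571680
Call price V = S·N(d₁) − K·e^{−rT}·N(d₂) = 162.543546 − 109.289248 = 53.254298
Δ = N(d₁) = 0.724057

price = 53.254298
Δ = 0.724057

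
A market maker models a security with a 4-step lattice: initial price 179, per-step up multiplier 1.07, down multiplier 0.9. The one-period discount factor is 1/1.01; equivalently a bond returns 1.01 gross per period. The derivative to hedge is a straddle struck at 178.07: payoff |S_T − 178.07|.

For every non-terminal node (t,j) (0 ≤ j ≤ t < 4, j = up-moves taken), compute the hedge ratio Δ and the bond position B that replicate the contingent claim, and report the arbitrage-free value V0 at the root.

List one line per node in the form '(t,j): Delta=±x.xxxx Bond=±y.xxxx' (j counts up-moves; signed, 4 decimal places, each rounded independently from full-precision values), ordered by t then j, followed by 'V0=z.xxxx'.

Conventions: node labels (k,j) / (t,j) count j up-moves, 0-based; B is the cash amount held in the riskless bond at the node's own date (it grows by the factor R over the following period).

(0,0): Delta=0.1896 Bond=-8.5841
(1,0): Delta=-0.4220 Bond=89.8568
(1,1): Delta=0.4702 Bond=-62.4117
(2,0): Delta=-1.0000 Bond=174.5613
(2,1): Delta=-0.1568 Bond=45.0430
(2,2): Delta=0.7579 Bond=-121.9879
(3,0): Delta=-1.0000 Bond=176.3069
(3,1): Delta=-1.0000 Bond=176.3069
(3,2): Delta=0.2301 Bond=-25.8595
(3,3): Delta=1.0000 Bond=-176.3069
V0=25.3542

Arbitrage-free pricing uses the up-move probability p* = (R−d)/(u−d) = 0.6471, discounting each step at R = 1.01.
Expiry values: V(4,0)=60.6281, V(4,1)=38.4446, V(4,2)=12.0709, V(4,3)=19.2844, V(4,4)=56.5625
  t=3,j=0: stock 130.4910 → up 139.6254 (V=38.4446), down 117.4419 (V=60.6281). Price 45.8159; hedge Δ=-1.0000, bond B=176.3069.
  t=3,j=1: stock 155.1393 → up 165.9991 (V=12.0709), down 139.6254 (V=38.4446). Price 21.1676; hedge Δ=-1.0000, bond B=176.3069.
  t=3,j=2: stock 184.4434 → up 197.3544 (V=19.2844), down 165.9991 (V=12.0709). Price 16.5728; hedge Δ=0.2301, bond B=-25.8595.
  t=3,j=3: stock 219.2827 → up 234.6325 (V=56.5625), down 197.3544 (V=19.2844). Price 42.9758; hedge Δ=1.0000, bond B=-176.3069.
  t=2,j=0: stock 144.9900 → up 155.1393 (V=21.1676), down 130.4910 (V=45.8159). Price 29.5713; hedge Δ=-1.0000, bond B=174.5613.
  t=2,j=1: stock 172.3770 → up 184.4434 (V=16.5728), down 155.1393 (V=21.1676). Price 18.0143; hedge Δ=-0.1568, bond B=45.0430.
  t=2,j=2: stock 204.9371 → up 219.2827 (V=42.9758), down 184.4434 (V=16.5728). Price 33.3238; hedge Δ=0.7579, bond B=-121.9879.
  t=1,j=0: stock 161.1000 → up 172.3770 (V=18.0143), down 144.9900 (V=29.5713). Price 21.8745; hedge Δ=-0.4220, bond B=89.8568.
  t=1,j=1: stock 191.5300 → up 204.9371 (V=33.3238), down 172.3770 (V=18.0143). Price 27.6440; hedge Δ=0.4702, bond B=-62.4117.
  t=0,j=0: stock 179.0000 → up 191.5300 (V=27.6440), down 161.1000 (V=21.8745). Price 25.3542; hedge Δ=0.1896, bond B=-8.5841.
As a check, the time-0 holding Δ(0,0)·S0 + B(0,0) comes to 25.3542 — exactly V0.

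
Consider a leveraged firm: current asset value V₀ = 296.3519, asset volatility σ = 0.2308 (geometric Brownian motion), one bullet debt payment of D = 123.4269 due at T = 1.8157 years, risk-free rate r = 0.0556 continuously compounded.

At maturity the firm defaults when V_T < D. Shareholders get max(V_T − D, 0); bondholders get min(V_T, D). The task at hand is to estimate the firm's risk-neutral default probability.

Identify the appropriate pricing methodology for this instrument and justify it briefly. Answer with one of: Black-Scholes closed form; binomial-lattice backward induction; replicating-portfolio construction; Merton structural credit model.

Key observation: the data describe a firm's assets (V₀ = 296.3519, GBM) and a single zero-coupon debt of face 123.4269, so credit quantities follow from equity-as-call in the structural model.

framework: Merton structural credit model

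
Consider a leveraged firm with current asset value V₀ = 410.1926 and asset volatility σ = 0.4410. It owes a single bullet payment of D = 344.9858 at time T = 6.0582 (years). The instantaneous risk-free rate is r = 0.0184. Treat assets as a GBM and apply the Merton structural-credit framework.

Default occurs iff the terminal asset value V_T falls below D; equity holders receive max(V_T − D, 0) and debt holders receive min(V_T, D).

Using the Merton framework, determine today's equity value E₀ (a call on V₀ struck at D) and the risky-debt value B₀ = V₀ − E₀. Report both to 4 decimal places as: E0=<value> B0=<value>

Work the structural quantities from V₀ = 410.1926 against face 344.9858:
d₁ = [ln(V₀/D) + (r + σ²/2)T] / (σ√T)
   = [ln(410.1926/344.9858) + (0.0184 + 0.5·0.4410²)·6.0582] / (0.4410·√6.0582)
   = [0.173124 + 0.700573] / 1.085451 = 0.804916
d₂ = d₁ − σ√T = 0.804916 − 1.085451 = -0.280536
N(d₁) = 0.789566,  N(d₂) = 0.389533,  e^(−rT) = 0.894517
E₀ = V₀·N(d₁) − D·e^(−rT)·N(d₂)
   = 410.1926·0.789566 − 344.9858·0.894517·0.389533 = 203.665729
B₀ = V₀ − E₀ = 410.1926 − 203.665729 = 206.526871

E0=203.6657 B0=206.5269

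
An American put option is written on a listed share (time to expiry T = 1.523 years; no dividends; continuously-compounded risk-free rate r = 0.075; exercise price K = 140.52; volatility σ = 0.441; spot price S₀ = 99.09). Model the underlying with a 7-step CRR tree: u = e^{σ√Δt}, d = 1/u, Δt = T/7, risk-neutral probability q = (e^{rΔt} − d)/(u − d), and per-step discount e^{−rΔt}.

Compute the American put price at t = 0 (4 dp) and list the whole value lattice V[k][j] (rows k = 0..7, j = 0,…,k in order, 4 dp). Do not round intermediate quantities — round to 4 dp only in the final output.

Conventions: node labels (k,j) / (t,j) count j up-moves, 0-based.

Δt=0.21757  u=1.22839  d=0.81408  q=0.48846  discount=0.98381
step 7 (expiry): payoffs max(K−S,0) = 117.0409 105.0915 87.0607 59.8533 18.7991 0.0000 0.0000 0.0000
k=6: (k=6,j=0): S=28.8415, K−S=111.6785, hold=109.4042 ⇒ V=111.6785 exercise | (k=6,j=1): S=43.5199, K−S=97.0001, hold=94.7257 ⇒ V=97.0001 exercise | (k=6,j=2): S=65.6688, K−S=74.8512, hold=72.5768 ⇒ V=74.8512 exercise | (k=6,j=3): S=99.0900, K−S=41.4300, hold=39.1556 ⇒ V=41.4300 exercise | (k=6,j=4): S=149.5205, K−S=0.0000, hold=9.4608 ⇒ V=9.4608 continue | (k=6,j=5): S=225.6169, K−S=0.0000, hold=0.0000 ⇒ V=0.0000 continue | (k=6,j=6): S=340.4415, K−S=0.0000, hold=0.0000 ⇒ V=0.0000 continue
k=5: (k=5,j=0): S=35.4285, K−S=105.0915, hold=102.8171 ⇒ V=105.0915 exercise | (k=5,j=1): S=53.4593, K−S=87.0607, hold=84.7863 ⇒ V=87.0607 exercise | (k=5,j=2): S=80.6667, K−S=59.8533, hold=57.5789 ⇒ V=59.8533 exercise | (k=5,j=3): S=121.7209, K−S=18.7991, hold=25.3964 ⇒ V=25.3964 continue | (k=5,j=4): S=183.6691, K−S=0.0000, hold=4.7612 ⇒ V=4.7612 continue | (k=5,j=5): S=277.1450, K−S=0.0000, hold=0.0000 ⇒ V=0.0000 continue
k=4: (k=4,j=0): S=43.5199, K−S=97.0001, hold=94.7257 ⇒ V=97.0001 exercise | (k=4,j=1): S=65.6688, K−S=74.8512, hold=72.5768 ⇒ V=74.8512 exercise | (k=4,j=2): S=99.0900, K−S=41.4300, hold=42.3260 ⇒ V=42.3260 continue | (k=4,j=3): S=149.5205, K−S=0.0000, hold=15.0689 ⇒ V=15.0689 continue | (k=4,j=4): S=225.6169, K−S=0.0000, hold=2.3961 ⇒ V=2.3961 continue
k=3: (k=3,j=0): S=53.4593, K−S=87.0607, hold=84.7863 ⇒ V=87.0607 exercise | (k=3,j=1): S=80.6667, K−S=59.8533, hold=58.0095 ⇒ V=59.8533 exercise | (k=3,j=2): S=121.7209, K−S=18.7991, hold=28.5424 ⇒ V=28.5424 continue | (k=3,j=3): S=183.6691, K−S=0.0000, hold=8.7350 ⇒ V=8.7350 continue
k=2: (k=2,j=0): S=65.6688, K−S=74.8512, hold=72.5768 ⇒ V=74.8512 exercise | (k=2,j=1): S=99.0900, K−S=41.4300, hold=43.8378 ⇒ V=43.8378 continue | (k=2,j=2): S=149.5205, K−S=0.0000, hold=18.5618 ⇒ V=18.5618 continue
k=1: (k=1,j=0): S=80.6667, K−S=59.8533, hold=58.7360 ⇒ V=59.8533 exercise | (k=1,j=1): S=121.7209, K−S=18.7991, hold=30.9817 ⇒ V=30.9817 continue
k=0: (k=0,j=0): S=99.0900, K−S=41.4300, hold=45.0101 ⇒ V=45.0101 continue

price = 45.0101
tree:
45.0101
59.8533 30.9817
74.8512 43.8378 18.5618
87.0607 59.8533 28.5424 8.7350
97.0001 74.8512 42.3260 15.0689 2.3961
105.0915 87.0607 59.8533 25.3964 4.7612 0.0000
111.6785 97.0001 74.8512 41.4300 9.4608 0.0000 0.0000
117.0409 105.0915 87.0607 59.8533 18.7991 0.0000 0.0000 0.0000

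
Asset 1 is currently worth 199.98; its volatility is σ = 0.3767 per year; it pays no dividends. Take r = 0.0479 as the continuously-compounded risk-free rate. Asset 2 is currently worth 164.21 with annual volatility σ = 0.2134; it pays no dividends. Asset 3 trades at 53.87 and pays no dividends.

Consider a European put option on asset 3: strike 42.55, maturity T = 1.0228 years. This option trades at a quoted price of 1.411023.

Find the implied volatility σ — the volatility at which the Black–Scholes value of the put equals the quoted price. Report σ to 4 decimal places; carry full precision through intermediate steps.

sigma = 0.3079

At σ = 0.3079 the Black–Scholes value reproduces the quote:
σ√T = 0.3079·√1.0228 = 0.311390
d₁ = (ln(S/K) + (r+σ²/2)T) / (σ√T) = (ln(53.87/42.55) + (0.0479+0.3079²/2)·1.0228) / 0.311390 = (0.235894 + 0.097474) / 0.311390 = 1.070579
d₂ = d₁ − σ√T = 1.070579 − 0.311390 = 0.759189
e^{−rT} = 0.952189
N(−d₁) = 0.142179,  N(−d₂) = 0.223870
V = K·e^{−rT}·N(−d₂) − S·N(−d₁) = 9.070224 − 7.659201 = 1.411023 (matching the quote); vega is positive throughout, so no other σ reproduces this price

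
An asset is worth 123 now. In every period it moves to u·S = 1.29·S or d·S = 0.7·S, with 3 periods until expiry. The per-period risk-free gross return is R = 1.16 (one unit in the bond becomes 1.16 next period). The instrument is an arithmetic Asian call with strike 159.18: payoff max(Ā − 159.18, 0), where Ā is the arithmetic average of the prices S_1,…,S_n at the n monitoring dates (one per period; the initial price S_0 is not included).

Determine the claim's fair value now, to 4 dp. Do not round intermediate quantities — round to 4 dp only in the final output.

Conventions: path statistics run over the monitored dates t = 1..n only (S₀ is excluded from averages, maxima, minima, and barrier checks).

Under the martingale measure an up-move has probability p* = 0.7797; value the claim as the probability-weighted average of per-path payoffs, discounted 3 periods at R = 1.16.
Enumerate all 2^3 = 8 price paths (U = up ×1.29, D = down ×0.7); each path with k up-moves has probability p*^k·(1−p*)^(3−k).
DDD: Ā=62.8530, payoff=0.0000, prob=0.010697
UDD: Ā=115.8291, payoff=0.0000, prob=0.037852
DUD: Ā=91.6391, payoff=0.0000, prob=0.037852
UUD: Ā=168.8778, payoff=9.6978, prob=0.133938
DDU: Ā=74.7061, payoff=0.0000, prob=0.037852
UDU: Ā=137.6727, payoff=0.0000, prob=0.133938
DUU: Ā=113.4827, payoff=0.0000, prob=0.133938
UUU: Ā=209.1323, payoff=49.9523, prob=0.473934
Price = Σ prob·payoff / R^3 = 24.972992 / 1.560896 = 15.9991

price = 15.9991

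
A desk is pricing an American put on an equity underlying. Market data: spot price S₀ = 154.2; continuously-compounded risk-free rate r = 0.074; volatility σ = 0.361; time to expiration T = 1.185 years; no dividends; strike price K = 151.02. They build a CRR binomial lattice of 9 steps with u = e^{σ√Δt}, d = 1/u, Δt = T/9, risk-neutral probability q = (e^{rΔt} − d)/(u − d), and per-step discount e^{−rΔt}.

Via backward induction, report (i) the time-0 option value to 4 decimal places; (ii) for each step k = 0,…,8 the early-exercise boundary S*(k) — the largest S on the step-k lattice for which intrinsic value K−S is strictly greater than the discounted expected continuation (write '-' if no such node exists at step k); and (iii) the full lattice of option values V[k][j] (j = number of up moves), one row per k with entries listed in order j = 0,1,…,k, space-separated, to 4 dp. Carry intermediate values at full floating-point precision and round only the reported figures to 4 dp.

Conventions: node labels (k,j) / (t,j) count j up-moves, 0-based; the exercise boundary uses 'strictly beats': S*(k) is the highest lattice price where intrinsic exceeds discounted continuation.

params: Δt=0.13167 u=1.13996 d=0.87722 q=0.50456 e^(-rΔt)=0.99030
t_9 payoffs: 103.5868 89.3803 70.9189 46.9281 15.7520 0.0000 0.0000 0.0000 0.0000 0.0000
t_8: node(8,0) S=54.0718 payoff=96.9482 vs cont=95.4839 → 96.9482 [stop]  node(8,1) S=70.2667 payoff=80.7533 vs cont=79.2890 → 80.7533 [stop]  node(8,2) S=91.3120 payoff=59.7080 vs cont=58.2437 → 59.7080 [stop]  node(8,3) S=118.6605 payoff=32.3595 vs cont=30.8952 → 32.3595 [stop]  node(8,4) S=154.2000 payoff=0.0000 vs cont=7.7284 → 7.7284 [wait]  node(8,5) S=200.3838 payoff=0.0000 vs cont=0.0000 → 0.0000 [wait]  node(8,6) S=260.4000 payoff=0.0000 vs cont=0.0000 → 0.0000 [wait]  node(8,7) S=338.3914 payoff=0.0000 vs cont=0.0000 → 0.0000 [wait]  node(8,8) S=439.7416 payoff=0.0000 vs cont=0.0000 → 0.0000 [wait]  ⇒ S*(8)=118.6605
t_7: node(7,0) S=61.6397 payoff=89.3803 vs cont=87.9160 → 89.3803 [stop]  node(7,1) S=80.1011 payoff=70.9189 vs cont=69.4546 → 70.9189 [stop]  node(7,2) S=104.0919 payoff=46.9281 vs cont=45.4638 → 46.9281 [stop]  node(7,3) S=135.2680 payoff=15.7520 vs cont=19.7383 → 19.7383 [wait]  node(7,4) S=175.7816 payoff=0.0000 vs cont=3.7918 → 3.7918 [wait]  node(7,5) S=228.4293 payoff=0.0000 vs cont=0.0000 → 0.0000 [wait]  node(7,6) S=296.8453 payoff=0.0000 vs cont=0.0000 → 0.0000 [wait]  node(7,7) S=385.7522 payoff=0.0000 vs cont=0.0000 → 0.0000 [wait]  ⇒ S*(7)=104.0919
t_6: node(6,0) S=70.2667 payoff=80.7533 vs cont=79.2890 → 80.7533 [stop]  node(6,1) S=91.3120 payoff=59.7080 vs cont=58.2437 → 59.7080 [stop]  node(6,2) S=118.6605 payoff=32.3595 vs cont=32.8871 → 32.8871 [wait]  node(6,3) S=154.2000 payoff=0.0000 vs cont=11.5789 → 11.5789 [wait]  node(6,4) S=200.3838 payoff=0.0000 vs cont=1.8604 → 1.8604 [wait]  node(6,5) S=260.4000 payoff=0.0000 vs cont=0.0000 → 0.0000 [wait]  node(6,6) S=338.3914 payoff=0.0000 vs cont=0.0000 → 0.0000 [wait]  ⇒ S*(6)=91.3120
t_5: node(5,0) S=80.1011 payoff=70.9189 vs cont=69.4546 → 70.9189 [stop]  node(5,1) S=104.0919 payoff=46.9281 vs cont=45.7274 → 46.9281 [stop]  node(5,2) S=135.2680 payoff=15.7520 vs cont=21.9211 → 21.9211 [wait]  node(5,3) S=175.7816 payoff=0.0000 vs cont=6.6106 → 6.6106 [wait]  node(5,4) S=228.4293 payoff=0.0000 vs cont=0.9128 → 0.9128 [wait]  node(5,5) S=296.8453 payoff=0.0000 vs cont=0.0000 → 0.0000 [wait]  ⇒ S*(5)=104.0919
t_4: node(4,0) S=91.3120 payoff=59.7080 vs cont=58.2437 → 59.7080 [stop]  node(4,1) S=118.6605 payoff=32.3595 vs cont=33.9778 → 33.9778 [wait]  node(4,2) S=154.2000 payoff=0.0000 vs cont=14.0583 → 14.0583 [wait]  node(4,3) S=200.3838 payoff=0.0000 vs cont=3.6994 → 3.6994 [wait]  node(4,4) S=260.4000 payoff=0.0000 vs cont=0.4478 → 0.4478 [wait]  ⇒ S*(4)=91.3120
t_3: node(3,0) S=104.0919 payoff=46.9281 vs cont=46.2724 → 46.9281 [stop]  node(3,1) S=135.2680 payoff=15.7520 vs cont=23.6951 → 23.6951 [wait]  node(3,2) S=175.7816 payoff=0.0000 vs cont=8.7460 → 8.7460 [wait]  node(3,3) S=228.4293 payoff=0.0000 vs cont=2.0388 → 2.0388 [wait]  ⇒ S*(3)=104.0919
t_2: node(2,0) S=118.6605 payoff=32.3595 vs cont=34.8642 → 34.8642 [wait]  node(2,1) S=154.2000 payoff=0.0000 vs cont=15.9957 → 15.9957 [wait]  node(2,2) S=200.3838 payoff=0.0000 vs cont=5.3098 → 5.3098 [wait]  ⇒ S*(2)=-
t_1: node(1,0) S=135.2680 payoff=15.7520 vs cont=25.0981 → 25.0981 [wait]  node(1,1) S=175.7816 payoff=0.0000 vs cont=10.5012 → 10.5012 [wait]  ⇒ S*(1)=-
t_0: node(0,0) S=154.2000 payoff=0.0000 vs cont=17.5611 → 17.5611 [wait]  ⇒ S*(0)=-

price = 17.5611
boundary = - - - 104.0919 91.3120 104.0919 91.3120 104.0919 118.6605
tree:
17.5611
25.0981 10.5012
34.8642 15.9957 5.3098
46.9281 23.6951 8.7460 2.0388
59.7080 33.9778 14.0583 3.6994 0.4478
70.9189 46.9281 21.9211 6.6106 0.9128 0.0000
80.7533 59.7080 32.8871 11.5789 1.8604 0.0000 0.0000
89.3803 70.9189 46.9281 19.7383 3.7918 0.0000 0.0000 0.0000
96.9482 80.7533 59.7080 32.3595 7.7284 0.0000 0.0000 0.0000 0.0000
103.5868 89.3803 70.9189 46.9281 15.7520 0.0000 0.0000 0.0000 0.0000 0.0000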